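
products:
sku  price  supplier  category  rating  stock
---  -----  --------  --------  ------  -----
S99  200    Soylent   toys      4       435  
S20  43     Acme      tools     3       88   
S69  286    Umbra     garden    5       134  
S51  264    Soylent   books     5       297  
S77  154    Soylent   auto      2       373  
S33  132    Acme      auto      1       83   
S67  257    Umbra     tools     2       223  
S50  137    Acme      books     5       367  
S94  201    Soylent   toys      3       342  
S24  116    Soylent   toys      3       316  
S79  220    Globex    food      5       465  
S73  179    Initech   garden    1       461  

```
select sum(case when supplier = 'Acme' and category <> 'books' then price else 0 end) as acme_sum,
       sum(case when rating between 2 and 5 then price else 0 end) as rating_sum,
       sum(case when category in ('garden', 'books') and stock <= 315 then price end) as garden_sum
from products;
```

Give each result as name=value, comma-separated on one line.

[acme_sum: supplier = 'Acme' and category <> 'books']
sku=S99: ✗
sku=S20: ✓ → 43
sku=S69: ✗
sku=S51: ✗
sku=S77: ✗
sku=S33: ✓ → 132
sku=S67: ✗
sku=S50: ✗
sku=S94: ✗
sku=S24: ✗
sku=S79: ✗
sku=S73: ✗
acme_sum = 43 + 132 = 175
—
[rating_sum: rating between 2 and 5]
sku=S99: ✓ → 200
sku=S20: ✓ → 43
sku=S69: ✓ → 286
sku=S51: ✓ → 264
sku=S77: ✓ → 154
sku=S33: ✗
sku=S67: ✓ → 257
sku=S50: ✓ → 137
sku=S94: ✓ → 201
sku=S24: ✓ → 116
sku=S79: ✓ → 220
sku=S73: ✗
rating_sum = 200 + 43 + 286 + 264 + 154 + 257 + 137 + 201 + 116 + 220 = 1878
—
[garden_sum: category in ('garden', 'books') and stock <= 315]
sku=S99: ✗
sku=S20: ✗
sku=S69: ✓ → 286
sku=S51: ✓ → 264
sku=S77: ✗
sku=S33: ✗
sku=S67: ✗
sku=S50: ✗
sku=S94: ✗
sku=S24: ✗
sku=S79: ✗
sku=S73: ✗
garden_sum = 286 + 264 = 550

acme_sum=175, rating_sum=1878, garden_sum=550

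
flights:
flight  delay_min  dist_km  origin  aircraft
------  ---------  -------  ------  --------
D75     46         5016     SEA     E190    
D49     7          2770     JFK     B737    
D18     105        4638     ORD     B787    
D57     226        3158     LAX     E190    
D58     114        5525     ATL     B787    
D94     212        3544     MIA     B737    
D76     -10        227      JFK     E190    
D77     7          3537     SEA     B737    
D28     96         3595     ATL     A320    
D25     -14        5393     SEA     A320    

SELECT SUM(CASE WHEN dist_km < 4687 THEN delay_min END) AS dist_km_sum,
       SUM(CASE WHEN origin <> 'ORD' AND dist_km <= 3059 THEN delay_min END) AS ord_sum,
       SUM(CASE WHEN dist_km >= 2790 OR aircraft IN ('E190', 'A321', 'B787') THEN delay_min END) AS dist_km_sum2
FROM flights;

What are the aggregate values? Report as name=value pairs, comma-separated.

[dist_km_sum: dist_km < 4687]
flight=D75: ✗
flight=D49: ✓ → 7
flight=D18: ✓ → 105
flight=D57: ✓ → 226
flight=D58: ✗
flight=D94: ✓ → 212
flight=D76: ✓ → -10
flight=D77: ✓ → 7
flight=D28: ✓ → 96
flight=D25: ✗
dist_km_sum = 7 + 105 + 226 + 212 + -10 + 7 + 96 = 643
—
[ord_sum: origin <> 'ORD' AND dist_km <= 3059]
flight=D75: ✗
flight=D49: ✓ → 7
flight=D18: ✗
flight=D57: ✗
flight=D58: ✗
flight=D94: ✗
flight=D76: ✓ → -10
flight=D77: ✗
flight=D28: ✗
flight=D25: ✗
ord_sum = 7 + -10 = -3
—
[dist_km_sum2: dist_km >= 2790 OR aircraft IN ('E190', 'A321', 'B787')]
flight=D75: ✓ → 46
flight=D49: ✗
flight=D18: ✓ → 105
flight=D57: ✓ → 226
flight=D58: ✓ → 114
flight=D94: ✓ → 212
flight=D76: ✓ → -10
flight=D77: ✓ → 7
flight=D28: ✓ → 96
flight=D25: ✓ → -14
dist_km_sum2 = 46 + 105 + 226 + 114 + 212 + -10 + 7 + 96 + -14 = 782

dist_km_sum=643, ord_sum=-3, dist_km_sum2=782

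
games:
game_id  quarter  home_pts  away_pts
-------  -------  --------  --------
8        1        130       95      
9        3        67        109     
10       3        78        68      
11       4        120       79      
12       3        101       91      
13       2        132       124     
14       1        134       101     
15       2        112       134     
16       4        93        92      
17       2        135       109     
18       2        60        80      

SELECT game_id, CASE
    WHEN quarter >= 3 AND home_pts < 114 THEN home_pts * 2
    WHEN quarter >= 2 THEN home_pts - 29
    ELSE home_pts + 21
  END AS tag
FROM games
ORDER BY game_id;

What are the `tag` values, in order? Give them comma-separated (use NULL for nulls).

game_id=8: ELSE → 151
game_id=9: quarter >= 3 AND home_pts < 114 → 134
game_id=10: quarter >= 3 AND home_pts < 114 → 156
game_id=11: quarter >= 2 → 91
game_id=12: quarter >= 3 AND home_pts < 114 → 202
game_id=13: quarter >= 2 → 103
game_id=14: ELSE → 155
game_id=15: quarter >= 2 → 83
game_id=16: quarter >= 3 AND home_pts < 114 → 186
game_id=17: quarter >= 2 → 106
game_id=18: quarter >= 2 → 31

151, 134, 156, 91, 202, 103, 155, 83, 186, 106, 31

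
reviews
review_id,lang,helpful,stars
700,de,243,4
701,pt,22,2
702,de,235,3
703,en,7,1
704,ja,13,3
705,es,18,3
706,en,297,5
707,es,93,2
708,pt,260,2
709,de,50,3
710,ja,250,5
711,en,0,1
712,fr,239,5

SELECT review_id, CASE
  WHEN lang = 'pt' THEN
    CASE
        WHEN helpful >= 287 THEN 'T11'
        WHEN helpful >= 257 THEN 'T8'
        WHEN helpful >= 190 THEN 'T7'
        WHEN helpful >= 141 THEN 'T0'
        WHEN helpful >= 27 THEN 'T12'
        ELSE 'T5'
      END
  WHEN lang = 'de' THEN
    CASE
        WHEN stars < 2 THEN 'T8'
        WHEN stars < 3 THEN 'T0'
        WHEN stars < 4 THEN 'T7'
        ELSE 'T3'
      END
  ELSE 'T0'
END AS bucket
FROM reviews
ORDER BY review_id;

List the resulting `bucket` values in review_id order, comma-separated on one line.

review_id=700: lang='de' → inner[ELSE] → T3
review_id=701: lang='pt' → inner[ELSE] → T5
review_id=702: lang='de' → inner[stars < 4] → T7
review_id=703: lang='en' → outer ELSE → T0
review_id=704: lang='ja' → outer ELSE → T0
review_id=705: lang='es' → outer ELSE → T0
review_id=706: lang='en' → outer ELSE → T0
review_id=707: lang='es' → outer ELSE → T0
review_id=708: lang='pt' → inner[helpful >= 257] → T8
review_id=709: lang='de' → inner[stars < 4] → T7
review_id=710: lang='ja' → outer ELSE → T0
review_id=711: lang='en' → outer ELSE → T0
review_id=712: lang='fr' → outer ELSE → T0

T3, T5, T7, T0, T0, T0, T0, T0, T8, T7, T0, T0, T0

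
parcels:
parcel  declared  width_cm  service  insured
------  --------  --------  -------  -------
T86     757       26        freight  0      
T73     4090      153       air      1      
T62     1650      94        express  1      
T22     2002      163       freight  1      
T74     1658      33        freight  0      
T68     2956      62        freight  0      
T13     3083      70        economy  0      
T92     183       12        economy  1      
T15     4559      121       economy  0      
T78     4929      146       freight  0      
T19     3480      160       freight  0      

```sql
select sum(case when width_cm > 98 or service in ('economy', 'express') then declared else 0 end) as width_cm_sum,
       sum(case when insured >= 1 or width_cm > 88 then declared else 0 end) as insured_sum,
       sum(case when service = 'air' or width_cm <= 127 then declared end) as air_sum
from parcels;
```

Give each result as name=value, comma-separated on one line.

width_cm_sum=23976, insured_sum=20893, air_sum=18936

[width_cm_sum: width_cm > 98 or service in ('economy', 'express')]
parcel=T86: ✗
parcel=T73: ✓ → 4090
parcel=T62: ✓ → 1650
parcel=T22: ✓ → 2002
parcel=T74: ✗
parcel=T68: ✗
parcel=T13: ✓ → 3083
parcel=T92: ✓ → 183
parcel=T15: ✓ → 4559
parcel=T78: ✓ → 4929
parcel=T19: ✓ → 3480
width_cm_sum = 4090 + 1650 + 2002 + 3083 + 183 + 4559 + 4929 + 3480 = 23976
—
[insured_sum: insured >= 1 or width_cm > 88]
parcel=T86: ✗
parcel=T73: ✓ → 4090
parcel=T62: ✓ → 1650
parcel=T22: ✓ → 2002
parcel=T74: ✗
parcel=T68: ✗
parcel=T13: ✗
parcel=T92: ✓ → 183
parcel=T15: ✓ → 4559
parcel=T78: ✓ → 4929
parcel=T19: ✓ → 3480
insured_sum = 4090 + 1650 + 2002 + 183 + 4559 + 4929 + 3480 = 20893
—
[air_sum: service = 'air' or width_cm <= 127]
parcel=T86: ✓ → 757
parcel=T73: ✓ → 4090
parcel=T62: ✓ → 1650
parcel=T22: ✗
parcel=T74: ✓ → 1658
parcel=T68: ✓ → 2956
parcel=T13: ✓ → 3083
parcel=T92: ✓ → 183
parcel=T15: ✓ → 4559
parcel=T78: ✗
parcel=T19: ✗
air_sum = 757 + 4090 + 1650 + 1658 + 2956 + 3083 + 183 + 4559 = 18936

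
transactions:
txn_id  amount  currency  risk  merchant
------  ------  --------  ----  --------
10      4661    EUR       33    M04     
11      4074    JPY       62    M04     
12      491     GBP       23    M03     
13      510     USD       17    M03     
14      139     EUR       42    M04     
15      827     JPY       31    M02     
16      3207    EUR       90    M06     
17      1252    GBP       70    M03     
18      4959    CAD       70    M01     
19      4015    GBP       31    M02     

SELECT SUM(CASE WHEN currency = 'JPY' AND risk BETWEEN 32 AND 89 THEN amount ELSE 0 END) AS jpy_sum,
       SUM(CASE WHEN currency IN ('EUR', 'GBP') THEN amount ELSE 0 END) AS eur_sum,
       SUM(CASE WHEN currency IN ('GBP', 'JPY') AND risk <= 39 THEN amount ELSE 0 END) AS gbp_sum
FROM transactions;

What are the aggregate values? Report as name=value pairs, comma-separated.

[jpy_sum: currency = 'JPY' AND risk BETWEEN 32 AND 89]
txn_id=10: ✗
txn_id=11: ✓ → 4074
txn_id=12: ✗
txn_id=13: ✗
txn_id=14: ✗
txn_id=15: ✗
txn_id=16: ✗
txn_id=17: ✗
txn_id=18: ✗
txn_id=19: ✗
jpy_sum = 4074
—
[eur_sum: currency IN ('EUR', 'GBP')]
txn_id=10: ✓ → 4661
txn_id=11: ✗
txn_id=12: ✓ → 491
txn_id=13: ✗
txn_id=14: ✓ → 139
txn_id=15: ✗
txn_id=16: ✓ → 3207
txn_id=17: ✓ → 1252
txn_id=18: ✗
txn_id=19: ✓ → 4015
eur_sum = 4661 + 491 + 139 + 3207 + 1252 + 4015 = 13765
—
[gbp_sum: currency IN ('GBP', 'JPY') AND risk <= 39]
txn_id=10: ✗
txn_id=11: ✗
txn_id=12: ✓ → 491
txn_id=13: ✗
txn_id=14: ✗
txn_id=15: ✓ → 827
txn_id=16: ✗
txn_id=17: ✗
txn_id=18: ✗
txn_id=19: ✓ → 4015
gbp_sum = 491 + 827 + 4015 = 5333

jpy_sum=4074, eur_sum=13765, gbp_sum=5333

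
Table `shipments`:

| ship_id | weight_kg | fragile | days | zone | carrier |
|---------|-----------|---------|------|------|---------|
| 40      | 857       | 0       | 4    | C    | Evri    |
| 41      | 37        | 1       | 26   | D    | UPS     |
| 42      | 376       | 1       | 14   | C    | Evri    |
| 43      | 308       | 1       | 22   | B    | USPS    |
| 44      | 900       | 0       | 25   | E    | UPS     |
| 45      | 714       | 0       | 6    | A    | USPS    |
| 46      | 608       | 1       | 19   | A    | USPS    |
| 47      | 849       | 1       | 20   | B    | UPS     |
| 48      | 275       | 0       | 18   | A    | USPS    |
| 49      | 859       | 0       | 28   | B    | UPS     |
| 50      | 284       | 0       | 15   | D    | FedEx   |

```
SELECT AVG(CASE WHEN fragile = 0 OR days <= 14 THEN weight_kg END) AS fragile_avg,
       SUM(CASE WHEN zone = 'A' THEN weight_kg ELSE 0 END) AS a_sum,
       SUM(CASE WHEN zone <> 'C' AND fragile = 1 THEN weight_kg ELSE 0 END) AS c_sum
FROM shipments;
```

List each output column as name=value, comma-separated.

[fragile_avg: fragile = 0 OR days <= 14]
ship_id=40: ✓ → 857
ship_id=41: ✗
ship_id=42: ✓ → 376
ship_id=43: ✗
ship_id=44: ✓ → 900
ship_id=45: ✓ → 714
ship_id=46: ✗
ship_id=47: ✗
ship_id=48: ✓ → 275
ship_id=49: ✓ → 859
ship_id=50: ✓ → 284
fragile_avg = (857 + 376 + 900 + 714 + 275 + 859 + 284) / 7 = 609.2857142857
—
[a_sum: zone = 'A']
ship_id=40: ✗
ship_id=41: ✗
ship_id=42: ✗
ship_id=43: ✗
ship_id=44: ✗
ship_id=45: ✓ → 714
ship_id=46: ✓ → 608
ship_id=47: ✗
ship_id=48: ✓ → 275
ship_id=49: ✗
ship_id=50: ✗
a_sum = 714 + 608 + 275 = 1597
—
[c_sum: zone <> 'C' AND fragile = 1]
ship_id=40: ✗
ship_id=41: ✓ → 37
ship_id=42: ✗
ship_id=43: ✓ → 308
ship_id=44: ✗
ship_id=45: ✗
ship_id=46: ✓ → 608
ship_id=47: ✓ → 849
ship_id=48: ✗
ship_id=49: ✗
ship_id=50: ✗
c_sum = 37 + 308 + 608 + 849 = 1802

fragile_avg=609.2857142857, a_sum=1597, c_sum=1802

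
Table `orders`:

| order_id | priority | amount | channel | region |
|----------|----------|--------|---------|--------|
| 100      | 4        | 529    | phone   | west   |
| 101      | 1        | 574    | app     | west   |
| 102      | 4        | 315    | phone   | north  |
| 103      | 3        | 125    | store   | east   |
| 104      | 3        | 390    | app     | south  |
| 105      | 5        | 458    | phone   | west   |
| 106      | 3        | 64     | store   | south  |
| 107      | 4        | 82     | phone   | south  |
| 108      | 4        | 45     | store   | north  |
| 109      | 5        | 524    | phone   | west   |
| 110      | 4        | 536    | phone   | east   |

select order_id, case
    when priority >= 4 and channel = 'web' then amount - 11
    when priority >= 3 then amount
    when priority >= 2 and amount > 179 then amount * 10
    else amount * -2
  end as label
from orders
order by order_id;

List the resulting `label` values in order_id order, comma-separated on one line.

order_id=100: priority >= 3 → 529
order_id=101: ELSE → -1148
order_id=102: priority >= 3 → 315
order_id=103: priority >= 3 → 125
order_id=104: priority >= 3 → 390
order_id=105: priority >= 3 → 458
order_id=106: priority >= 3 → 64
order_id=107: priority >= 3 → 82
order_id=108: priority >= 3 → 45
order_id=109: priority >= 3 → 524
order_id=110: priority >= 3 → 536

529, -1148, 315, 125, 390, 458, 64, 82, 45, 524, 536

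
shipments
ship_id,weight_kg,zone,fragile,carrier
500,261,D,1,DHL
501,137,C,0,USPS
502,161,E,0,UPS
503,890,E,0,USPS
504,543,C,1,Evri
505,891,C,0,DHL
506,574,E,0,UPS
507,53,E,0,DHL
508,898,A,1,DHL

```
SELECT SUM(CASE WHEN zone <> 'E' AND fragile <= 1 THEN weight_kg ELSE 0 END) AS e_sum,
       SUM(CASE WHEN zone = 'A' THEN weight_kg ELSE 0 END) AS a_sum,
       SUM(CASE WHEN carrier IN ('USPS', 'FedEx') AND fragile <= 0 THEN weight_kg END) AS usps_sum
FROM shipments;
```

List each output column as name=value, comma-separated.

e_sum=2730, a_sum=898, usps_sum=1027

[e_sum: zone <> 'E' AND fragile <= 1]
ship_id=500: ✓ → 261
ship_id=501: ✓ → 137
ship_id=502: ✗
ship_id=503: ✗
ship_id=504: ✓ → 543
ship_id=505: ✓ → 891
ship_id=506: ✗
ship_id=507: ✗
ship_id=508: ✓ → 898
e_sum = 261 + 137 + 543 + 891 + 898 = 2730
—
[a_sum: zone = 'A']
ship_id=500: ✗
ship_id=501: ✗
ship_id=502: ✗
ship_id=503: ✗
ship_id=504: ✗
ship_id=505: ✗
ship_id=506: ✗
ship_id=507: ✗
ship_id=508: ✓ → 898
a_sum = 898
—
[usps_sum: carrier IN ('USPS', 'FedEx') AND fragile <= 0]
ship_id=500: ✗
ship_id=501: ✓ → 137
ship_id=502: ✗
ship_id=503: ✓ → 890
ship_id=504: ✗
ship_id=505: ✗
ship_id=506: ✗
ship_id=507: ✗
ship_id=508: ✗
usps_sum = 137 + 890 = 1027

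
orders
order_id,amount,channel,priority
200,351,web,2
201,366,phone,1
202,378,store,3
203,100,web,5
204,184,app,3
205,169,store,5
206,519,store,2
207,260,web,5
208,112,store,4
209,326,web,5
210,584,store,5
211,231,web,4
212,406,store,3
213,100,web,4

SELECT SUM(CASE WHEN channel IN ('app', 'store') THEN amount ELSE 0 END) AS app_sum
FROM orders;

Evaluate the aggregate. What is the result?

order_id=200: ✗
order_id=201: ✗
order_id=202: ✓ → 378
order_id=203: ✗
order_id=204: ✓ → 184
order_id=205: ✓ → 169
order_id=206: ✓ → 519
order_id=207: ✗
order_id=208: ✓ → 112
order_id=209: ✗
order_id=210: ✓ → 584
order_id=211: ✗
order_id=212: ✓ → 406
order_id=213: ✗
app_sum = 378 + 184 + 169 + 519 + 112 + 584 + 406 = 2352

2352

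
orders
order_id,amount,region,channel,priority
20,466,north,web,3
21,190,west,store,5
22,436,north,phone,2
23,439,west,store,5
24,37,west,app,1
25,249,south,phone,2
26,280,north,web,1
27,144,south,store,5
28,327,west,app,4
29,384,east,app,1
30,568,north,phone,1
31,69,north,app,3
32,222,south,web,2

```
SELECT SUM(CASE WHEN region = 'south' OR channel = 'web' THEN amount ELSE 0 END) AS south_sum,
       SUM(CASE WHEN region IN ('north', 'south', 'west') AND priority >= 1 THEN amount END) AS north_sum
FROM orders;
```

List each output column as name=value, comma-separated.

[south_sum: region = 'south' OR channel = 'web']
order_id=20: ✓ → 466
order_id=21: ✗
order_id=22: ✗
order_id=23: ✗
order_id=24: ✗
order_id=25: ✓ → 249
order_id=26: ✓ → 280
order_id=27: ✓ → 144
order_id=28: ✗
order_id=29: ✗
order_id=30: ✗
order_id=31: ✗
order_id=32: ✓ → 222
south_sum = 466 + 249 + 280 + 144 + 222 = 1361
—
[north_sum: region IN ('north', 'south', 'west') AND priority >= 1]
order_id=20: ✓ → 466
order_id=21: ✓ → 190
order_id=22: ✓ → 436
order_id=23: ✓ → 439
order_id=24: ✓ → 37
order_id=25: ✓ → 249
order_id=26: ✓ → 280
order_id=27: ✓ → 144
order_id=28: ✓ → 327
order_id=29: ✗
order_id=30: ✓ → 568
order_id=31: ✓ → 69
order_id=32: ✓ → 222
north_sum = 466 + 190 + 436 + 439 + 37 + 249 + 280 + 144 + 327 + 568 + 69 + 222 = 3427

south_sum=1361, north_sum=3427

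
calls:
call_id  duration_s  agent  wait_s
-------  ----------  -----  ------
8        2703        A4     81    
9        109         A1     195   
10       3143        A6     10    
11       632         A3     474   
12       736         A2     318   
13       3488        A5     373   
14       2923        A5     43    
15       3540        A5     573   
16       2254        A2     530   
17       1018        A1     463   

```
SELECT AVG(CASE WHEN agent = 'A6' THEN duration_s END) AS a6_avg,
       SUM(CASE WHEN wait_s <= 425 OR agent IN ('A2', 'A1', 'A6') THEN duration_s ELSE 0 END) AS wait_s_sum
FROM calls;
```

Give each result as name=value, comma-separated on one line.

a6_avg=3143, wait_s_sum=16374

[a6_avg: agent = 'A6']
call_id=8: ✗
call_id=9: ✗
call_id=10: ✓ → 3143
call_id=11: ✗
call_id=12: ✗
call_id=13: ✗
call_id=14: ✗
call_id=15: ✗
call_id=16: ✗
call_id=17: ✗
a6_avg = 3143
—
[wait_s_sum: wait_s <= 425 OR agent IN ('A2', 'A1', 'A6')]
call_id=8: ✓ → 2703
call_id=9: ✓ → 109
call_id=10: ✓ → 3143
call_id=11: ✗
call_id=12: ✓ → 736
call_id=13: ✓ → 3488
call_id=14: ✓ → 2923
call_id=15: ✗
call_id=16: ✓ → 2254
call_id=17: ✓ → 1018
wait_s_sum = 2703 + 109 + 3143 + 736 + 3488 + 2923 + 2254 + 1018 = 16374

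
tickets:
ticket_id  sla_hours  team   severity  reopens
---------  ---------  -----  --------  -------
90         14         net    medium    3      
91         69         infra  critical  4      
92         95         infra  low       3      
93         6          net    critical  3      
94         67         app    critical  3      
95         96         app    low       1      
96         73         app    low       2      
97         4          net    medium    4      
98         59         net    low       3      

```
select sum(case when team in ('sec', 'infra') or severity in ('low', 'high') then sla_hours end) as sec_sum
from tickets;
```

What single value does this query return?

392

ticket_id=90: ✗
ticket_id=91: ✓ → 69
ticket_id=92: ✓ → 95
ticket_id=93: ✗
ticket_id=94: ✗
ticket_id=95: ✓ → 96
ticket_id=96: ✓ → 73
ticket_id=97: ✗
ticket_id=98: ✓ → 59
sec_sum = 69 + 95 + 96 + 73 + 59 = 392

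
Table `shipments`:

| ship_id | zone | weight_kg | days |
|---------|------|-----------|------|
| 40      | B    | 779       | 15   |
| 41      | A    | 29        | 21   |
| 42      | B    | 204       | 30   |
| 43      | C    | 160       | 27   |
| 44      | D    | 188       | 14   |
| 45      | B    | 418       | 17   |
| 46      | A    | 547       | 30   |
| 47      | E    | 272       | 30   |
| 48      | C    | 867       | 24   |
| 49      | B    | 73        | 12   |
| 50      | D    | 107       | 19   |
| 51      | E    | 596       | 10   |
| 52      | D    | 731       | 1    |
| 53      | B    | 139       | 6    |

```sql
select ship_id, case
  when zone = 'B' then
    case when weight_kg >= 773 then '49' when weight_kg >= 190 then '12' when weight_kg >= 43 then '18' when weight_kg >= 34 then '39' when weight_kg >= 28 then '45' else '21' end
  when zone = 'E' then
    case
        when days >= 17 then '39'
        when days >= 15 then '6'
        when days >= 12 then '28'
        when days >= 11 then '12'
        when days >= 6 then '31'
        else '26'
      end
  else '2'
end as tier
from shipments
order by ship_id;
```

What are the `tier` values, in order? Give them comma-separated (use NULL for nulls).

ship_id=40: zone='B' → inner[weight_kg >= 773] → 49
ship_id=41: zone='A' → outer ELSE → 2
ship_id=42: zone='B' → inner[weight_kg >= 190] → 12
ship_id=43: zone='C' → outer ELSE → 2
ship_id=44: zone='D' → outer ELSE → 2
ship_id=45: zone='B' → inner[weight_kg >= 190] → 12
ship_id=46: zone='A' → outer ELSE → 2
ship_id=47: zone='E' → inner[days >= 17] → 39
ship_id=48: zone='C' → outer ELSE → 2
ship_id=49: zone='B' → inner[weight_kg >= 43] → 18
ship_id=50: zone='D' → outer ELSE → 2
ship_id=51: zone='E' → inner[days >= 6] → 31
ship_id=52: zone='D' → outer ELSE → 2
ship_id=53: zone='B' → inner[weight_kg >= 43] → 18

49, 2, 12, 2, 2, 12, 2, 39, 2, 18, 2, 31, 2, 18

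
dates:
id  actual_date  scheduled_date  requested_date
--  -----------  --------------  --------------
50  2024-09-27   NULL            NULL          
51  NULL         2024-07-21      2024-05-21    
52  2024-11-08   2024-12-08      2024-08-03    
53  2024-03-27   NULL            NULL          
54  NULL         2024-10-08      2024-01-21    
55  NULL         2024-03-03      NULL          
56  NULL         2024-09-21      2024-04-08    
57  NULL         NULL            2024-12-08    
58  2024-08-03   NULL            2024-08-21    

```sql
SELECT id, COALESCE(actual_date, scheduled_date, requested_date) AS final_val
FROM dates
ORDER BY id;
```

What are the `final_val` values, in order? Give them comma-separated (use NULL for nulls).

2024-09-27, 2024-07-21, 2024-11-08, 2024-03-27, 2024-10-08, 2024-03-03, 2024-09-21, 2024-12-08, 2024-08-03

id=50: actual_date=2024-09-27 → 2024-09-27
id=51: actual_date=NULL, scheduled_date=2024-07-21 → 2024-07-21
id=52: actual_date=2024-11-08 → 2024-11-08
id=53: actual_date=2024-03-27 → 2024-03-27
id=54: actual_date=NULL, scheduled_date=2024-10-08 → 2024-10-08
id=55: actual_date=NULL, scheduled_date=2024-03-03 → 2024-03-03
id=56: actual_date=NULL, scheduled_date=2024-09-21 → 2024-09-21
id=57: actual_date=NULL, scheduled_date=NULL, requested_date=2024-12-08 → 2024-12-08
id=58: actual_date=2024-08-03 → 2024-08-03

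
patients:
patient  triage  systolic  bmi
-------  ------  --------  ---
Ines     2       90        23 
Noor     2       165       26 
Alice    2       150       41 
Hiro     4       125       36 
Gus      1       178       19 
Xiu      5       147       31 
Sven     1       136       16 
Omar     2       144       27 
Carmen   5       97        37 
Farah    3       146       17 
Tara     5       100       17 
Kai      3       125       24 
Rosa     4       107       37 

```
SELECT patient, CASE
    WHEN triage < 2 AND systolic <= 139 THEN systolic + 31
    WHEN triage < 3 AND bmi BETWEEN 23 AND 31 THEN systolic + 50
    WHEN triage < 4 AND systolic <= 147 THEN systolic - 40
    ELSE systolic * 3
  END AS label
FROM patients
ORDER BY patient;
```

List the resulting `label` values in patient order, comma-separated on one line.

patient=Alice: ELSE → 450
patient=Carmen: ELSE → 291
patient=Farah: triage < 4 AND systolic <= 147 → 106
patient=Gus: ELSE → 534
patient=Hiro: ELSE → 375
patient=Ines: triage < 3 AND bmi BETWEEN 23 AND 31 → 140
patient=Kai: triage < 4 AND systolic <= 147 → 85
patient=Noor: triage < 3 AND bmi BETWEEN 23 AND 31 → 215
patient=Omar: triage < 3 AND bmi BETWEEN 23 AND 31 → 194
patient=Rosa: ELSE → 321
patient=Sven: triage < 2 AND systolic <= 139 → 167
patient=Tara: ELSE → 300
patient=Xiu: ELSE → 441

450, 291, 106, 534, 375, 140, 85, 215, 194, 321, 167, 300, 441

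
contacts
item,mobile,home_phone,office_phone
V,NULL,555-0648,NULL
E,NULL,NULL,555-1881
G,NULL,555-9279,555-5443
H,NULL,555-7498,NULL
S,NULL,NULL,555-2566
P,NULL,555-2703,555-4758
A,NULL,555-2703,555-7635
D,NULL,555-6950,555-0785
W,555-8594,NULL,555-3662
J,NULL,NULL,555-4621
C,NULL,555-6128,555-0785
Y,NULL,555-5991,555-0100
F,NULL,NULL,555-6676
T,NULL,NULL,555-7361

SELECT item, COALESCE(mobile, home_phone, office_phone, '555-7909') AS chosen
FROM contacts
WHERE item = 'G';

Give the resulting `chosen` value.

555-9279

item = G: mobile=NULL, home_phone=555-9279, office_phone=555-5443.
mobile=NULL, home_phone=555-9279 → 555-9279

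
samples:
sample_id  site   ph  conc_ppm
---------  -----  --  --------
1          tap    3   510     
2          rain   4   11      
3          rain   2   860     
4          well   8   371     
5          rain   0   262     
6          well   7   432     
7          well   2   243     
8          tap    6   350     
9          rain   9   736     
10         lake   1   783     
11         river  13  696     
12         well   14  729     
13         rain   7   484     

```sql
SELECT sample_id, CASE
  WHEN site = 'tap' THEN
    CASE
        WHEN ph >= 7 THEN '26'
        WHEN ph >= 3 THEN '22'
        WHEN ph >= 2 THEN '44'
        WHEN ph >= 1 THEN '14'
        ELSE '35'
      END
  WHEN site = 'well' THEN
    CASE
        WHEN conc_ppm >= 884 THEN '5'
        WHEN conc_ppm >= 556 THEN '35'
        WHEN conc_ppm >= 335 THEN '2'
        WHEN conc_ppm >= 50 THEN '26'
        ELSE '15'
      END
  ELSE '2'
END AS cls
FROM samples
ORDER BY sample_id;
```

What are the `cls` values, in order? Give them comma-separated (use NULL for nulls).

22, 2, 2, 2, 2, 2, 26, 22, 2, 2, 2, 35, 2

sample_id=1: site='tap' → inner[ph >= 3] → 22
sample_id=2: site='rain' → outer ELSE → 2
sample_id=3: site='rain' → outer ELSE → 2
sample_id=4: site='well' → inner[conc_ppm >= 335] → 2
sample_id=5: site='rain' → outer ELSE → 2
sample_id=6: site='well' → inner[conc_ppm >= 335] → 2
sample_id=7: site='well' → inner[conc_ppm >= 50] → 26
sample_id=8: site='tap' → inner[ph >= 3] → 22
sample_id=9: site='rain' → outer ELSE → 2
sample_id=10: site='lake' → outer ELSE → 2
sample_id=11: site='river' → outer ELSE → 2
sample_id=12: site='well' → inner[conc_ppm >= 556] → 35
sample_id=13: site='rain' → outer ELSE → 2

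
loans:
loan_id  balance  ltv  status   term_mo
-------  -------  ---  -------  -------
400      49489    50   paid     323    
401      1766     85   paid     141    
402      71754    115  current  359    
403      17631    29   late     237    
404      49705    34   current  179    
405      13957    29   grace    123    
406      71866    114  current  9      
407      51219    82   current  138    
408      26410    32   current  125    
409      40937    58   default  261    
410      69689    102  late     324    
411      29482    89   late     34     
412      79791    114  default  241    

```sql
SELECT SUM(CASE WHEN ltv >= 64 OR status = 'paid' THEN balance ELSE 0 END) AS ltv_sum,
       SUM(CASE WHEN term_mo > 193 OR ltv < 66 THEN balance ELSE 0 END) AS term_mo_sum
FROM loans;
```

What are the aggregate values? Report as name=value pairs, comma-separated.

ltv_sum=425056, term_mo_sum=419363

[ltv_sum: ltv >= 64 OR status = 'paid']
loan_id=400: ✓ → 49489
loan_id=401: ✓ → 1766
loan_id=402: ✓ → 71754
loan_id=403: ✗
loan_id=404: ✗
loan_id=405: ✗
loan_id=406: ✓ → 71866
loan_id=407: ✓ → 51219
loan_id=408: ✗
loan_id=409: ✗
loan_id=410: ✓ → 69689
loan_id=411: ✓ → 29482
loan_id=412: ✓ → 79791
ltv_sum = 49489 + 1766 + 71754 + 71866 + 51219 + 69689 + 29482 + 79791 = 425056
—
[term_mo_sum: term_mo > 193 OR ltv < 66]
loan_id=400: ✓ → 49489
loan_id=401: ✗
loan_id=402: ✓ → 71754
loan_id=403: ✓ → 17631
loan_id=404: ✓ → 49705
loan_id=405: ✓ → 13957
loan_id=406: ✗
loan_id=407: ✗
loan_id=408: ✓ → 26410
loan_id=409: ✓ → 40937
loan_id=410: ✓ → 69689
loan_id=411: ✗
loan_id=412: ✓ → 79791
term_mo_sum = 49489 + 71754 + 17631 + 49705 + 13957 + 26410 + 40937 + 69689 + 79791 = 419363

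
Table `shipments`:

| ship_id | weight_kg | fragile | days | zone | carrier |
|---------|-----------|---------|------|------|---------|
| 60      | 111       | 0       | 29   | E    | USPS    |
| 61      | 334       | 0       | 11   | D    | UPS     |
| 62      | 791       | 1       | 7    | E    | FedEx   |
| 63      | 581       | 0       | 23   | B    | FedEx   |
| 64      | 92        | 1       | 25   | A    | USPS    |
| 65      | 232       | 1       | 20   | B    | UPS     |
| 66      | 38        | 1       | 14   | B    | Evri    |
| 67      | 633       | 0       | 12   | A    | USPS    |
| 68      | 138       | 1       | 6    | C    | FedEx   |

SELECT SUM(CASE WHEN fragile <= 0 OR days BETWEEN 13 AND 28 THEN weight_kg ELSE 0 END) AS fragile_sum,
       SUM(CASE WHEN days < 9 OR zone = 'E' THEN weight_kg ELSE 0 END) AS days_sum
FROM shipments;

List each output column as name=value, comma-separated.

fragile_sum=2021, days_sum=1040

[fragile_sum: fragile <= 0 OR days BETWEEN 13 AND 28]
ship_id=60: ✓ → 111
ship_id=61: ✓ → 334
ship_id=62: ✗
ship_id=63: ✓ → 581
ship_id=64: ✓ → 92
ship_id=65: ✓ → 232
ship_id=66: ✓ → 38
ship_id=67: ✓ → 633
ship_id=68: ✗
fragile_sum = 111 + 334 + 581 + 92 + 232 + 38 + 633 = 2021
—
[days_sum: days < 9 OR zone = 'E']
ship_id=60: ✓ → 111
ship_id=61: ✗
ship_id=62: ✓ → 791
ship_id=63: ✗
ship_id=64: ✗
ship_id=65: ✗
ship_id=66: ✗
ship_id=67: ✗
ship_id=68: ✓ → 138
days_sum = 111 + 791 + 138 = 1040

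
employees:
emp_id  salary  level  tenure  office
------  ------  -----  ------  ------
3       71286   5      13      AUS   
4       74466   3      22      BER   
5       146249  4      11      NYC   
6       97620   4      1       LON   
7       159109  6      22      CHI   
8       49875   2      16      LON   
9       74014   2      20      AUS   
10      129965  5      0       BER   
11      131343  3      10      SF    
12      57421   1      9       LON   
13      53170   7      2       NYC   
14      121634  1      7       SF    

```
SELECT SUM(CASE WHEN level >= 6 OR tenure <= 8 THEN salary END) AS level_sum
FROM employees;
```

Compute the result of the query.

emp_id=3: ✗
emp_id=4: ✗
emp_id=5: ✗
emp_id=6: ✓ → 97620
emp_id=7: ✓ → 159109
emp_id=8: ✗
emp_id=9: ✗
emp_id=10: ✓ → 129965
emp_id=11: ✗
emp_id=12: ✗
emp_id=13: ✓ → 53170
emp_id=14: ✓ → 121634
level_sum = 97620 + 159109 + 129965 + 53170 + 121634 = 561498

561498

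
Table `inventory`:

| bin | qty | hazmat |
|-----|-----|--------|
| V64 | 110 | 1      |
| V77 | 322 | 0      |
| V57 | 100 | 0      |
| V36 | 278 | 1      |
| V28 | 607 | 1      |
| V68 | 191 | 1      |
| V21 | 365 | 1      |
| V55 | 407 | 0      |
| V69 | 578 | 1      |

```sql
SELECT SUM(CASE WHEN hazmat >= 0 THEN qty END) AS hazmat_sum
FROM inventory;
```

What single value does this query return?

bin=V64: ✓ → 110
bin=V77: ✓ → 322
bin=V57: ✓ → 100
bin=V36: ✓ → 278
bin=V28: ✓ → 607
bin=V68: ✓ → 191
bin=V21: ✓ → 365
bin=V55: ✓ → 407
bin=V69: ✓ → 578
hazmat_sum = 110 + 322 + 100 + 278 + 607 + 191 + 365 + 407 + 578 = 2958

2958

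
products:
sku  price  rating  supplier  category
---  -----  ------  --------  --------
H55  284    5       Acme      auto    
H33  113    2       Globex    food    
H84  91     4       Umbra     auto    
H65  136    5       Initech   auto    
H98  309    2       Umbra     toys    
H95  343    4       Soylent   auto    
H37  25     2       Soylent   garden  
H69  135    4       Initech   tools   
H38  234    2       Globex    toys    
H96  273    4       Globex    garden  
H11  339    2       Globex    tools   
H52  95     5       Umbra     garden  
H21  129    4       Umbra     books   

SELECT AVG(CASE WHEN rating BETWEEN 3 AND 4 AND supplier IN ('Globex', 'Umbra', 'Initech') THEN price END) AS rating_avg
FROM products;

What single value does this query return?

157

sku=H55: ✗
sku=H33: ✗
sku=H84: ✓ → 91
sku=H65: ✗
sku=H98: ✗
sku=H95: ✗
sku=H37: ✗
sku=H69: ✓ → 135
sku=H38: ✗
sku=H96: ✓ → 273
sku=H11: ✗
sku=H52: ✗
sku=H21: ✓ → 129
rating_avg = (91 + 135 + 273 + 129) / 4 = 157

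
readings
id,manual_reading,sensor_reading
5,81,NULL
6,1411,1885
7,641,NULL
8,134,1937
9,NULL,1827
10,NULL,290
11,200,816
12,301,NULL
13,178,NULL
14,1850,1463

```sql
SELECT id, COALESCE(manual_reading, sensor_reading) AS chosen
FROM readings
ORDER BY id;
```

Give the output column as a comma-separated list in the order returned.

id=5: manual_reading=81 → 81
id=6: manual_reading=1411 → 1411
id=7: manual_reading=641 → 641
id=8: manual_reading=134 → 134
id=9: manual_reading=NULL, sensor_reading=1827 → 1827
id=10: manual_reading=NULL, sensor_reading=290 → 290
id=11: manual_reading=200 → 200
id=12: manual_reading=301 → 301
id=13: manual_reading=178 → 178
id=14: manual_reading=1850 → 1850

81, 1411, 641, 134, 1827, 290, 200, 301, 178, 1850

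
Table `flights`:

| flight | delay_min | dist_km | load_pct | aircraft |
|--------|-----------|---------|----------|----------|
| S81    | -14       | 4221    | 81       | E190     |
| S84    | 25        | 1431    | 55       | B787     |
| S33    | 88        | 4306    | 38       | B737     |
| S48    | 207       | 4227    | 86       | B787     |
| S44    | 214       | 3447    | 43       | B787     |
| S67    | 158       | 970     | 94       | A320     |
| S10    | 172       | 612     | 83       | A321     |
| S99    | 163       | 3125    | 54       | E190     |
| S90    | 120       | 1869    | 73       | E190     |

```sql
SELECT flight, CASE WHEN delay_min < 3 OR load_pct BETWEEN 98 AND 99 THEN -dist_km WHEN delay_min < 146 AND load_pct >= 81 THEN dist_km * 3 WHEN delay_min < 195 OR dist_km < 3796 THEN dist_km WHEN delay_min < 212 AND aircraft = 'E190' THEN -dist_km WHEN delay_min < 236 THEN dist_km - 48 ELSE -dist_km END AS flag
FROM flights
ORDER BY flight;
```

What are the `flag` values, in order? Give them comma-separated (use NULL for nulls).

flight=S10: delay_min < 195 OR dist_km < 3796 → 612
flight=S33: delay_min < 195 OR dist_km < 3796 → 4306
flight=S44: delay_min < 195 OR dist_km < 3796 → 3447
flight=S48: delay_min < 236 → 4179
flight=S67: delay_min < 195 OR dist_km < 3796 → 970
flight=S81: delay_min < 3 OR load_pct BETWEEN 98 AND 99 → -4221
flight=S84: delay_min < 195 OR dist_km < 3796 → 1431
flight=S90: delay_min < 195 OR dist_km < 3796 → 1869
flight=S99: delay_min < 195 OR dist_km < 3796 → 3125

612, 4306, 3447, 4179, 970, -4221, 1431, 1869, 3125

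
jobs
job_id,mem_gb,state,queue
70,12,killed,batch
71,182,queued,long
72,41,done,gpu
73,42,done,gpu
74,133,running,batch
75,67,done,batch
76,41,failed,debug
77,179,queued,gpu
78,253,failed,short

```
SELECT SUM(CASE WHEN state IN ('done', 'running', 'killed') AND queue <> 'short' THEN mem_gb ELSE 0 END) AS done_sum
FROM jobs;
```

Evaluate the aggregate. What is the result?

job_id=70: ✓ → 12
job_id=71: ✗
job_id=72: ✓ → 41
job_id=73: ✓ → 42
job_id=74: ✓ → 133
job_id=75: ✓ → 67
job_id=76: ✗
job_id=77: ✗
job_id=78: ✗
done_sum = 12 + 41 + 42 + 133 + 67 = 295

295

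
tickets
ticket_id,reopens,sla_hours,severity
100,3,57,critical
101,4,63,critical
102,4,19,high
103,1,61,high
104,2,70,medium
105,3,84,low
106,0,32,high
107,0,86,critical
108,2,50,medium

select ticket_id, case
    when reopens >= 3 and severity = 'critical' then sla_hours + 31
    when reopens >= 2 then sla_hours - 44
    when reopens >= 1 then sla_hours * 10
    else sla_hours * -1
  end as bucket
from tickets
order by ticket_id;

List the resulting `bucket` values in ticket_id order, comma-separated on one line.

88, 94, -25, 610, 26, 40, -32, -86, 6

ticket_id=100: reopens >= 3 and severity = 'critical' → 88
ticket_id=101: reopens >= 3 and severity = 'critical' → 94
ticket_id=102: reopens >= 2 → -25
ticket_id=103: reopens >= 1 → 610
ticket_id=104: reopens >= 2 → 26
ticket_id=105: reopens >= 2 → 40
ticket_id=106: ELSE → -32
ticket_id=107: ELSE → -86
ticket_id=108: reopens >= 2 → 6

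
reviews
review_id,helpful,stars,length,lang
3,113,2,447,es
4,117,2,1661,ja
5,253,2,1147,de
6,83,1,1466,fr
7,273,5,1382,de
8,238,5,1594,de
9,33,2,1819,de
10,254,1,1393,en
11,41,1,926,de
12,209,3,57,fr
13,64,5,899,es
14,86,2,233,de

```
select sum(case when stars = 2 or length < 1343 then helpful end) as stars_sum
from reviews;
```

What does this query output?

review_id=3: ✓ → 113
review_id=4: ✓ → 117
review_id=5: ✓ → 253
review_id=6: ✗
review_id=7: ✗
review_id=8: ✗
review_id=9: ✓ → 33
review_id=10: ✗
review_id=11: ✓ → 41
review_id=12: ✓ → 209
review_id=13: ✓ → 64
review_id=14: ✓ → 86
stars_sum = 113 + 117 + 253 + 33 + 41 + 209 + 64 + 86 = 916

916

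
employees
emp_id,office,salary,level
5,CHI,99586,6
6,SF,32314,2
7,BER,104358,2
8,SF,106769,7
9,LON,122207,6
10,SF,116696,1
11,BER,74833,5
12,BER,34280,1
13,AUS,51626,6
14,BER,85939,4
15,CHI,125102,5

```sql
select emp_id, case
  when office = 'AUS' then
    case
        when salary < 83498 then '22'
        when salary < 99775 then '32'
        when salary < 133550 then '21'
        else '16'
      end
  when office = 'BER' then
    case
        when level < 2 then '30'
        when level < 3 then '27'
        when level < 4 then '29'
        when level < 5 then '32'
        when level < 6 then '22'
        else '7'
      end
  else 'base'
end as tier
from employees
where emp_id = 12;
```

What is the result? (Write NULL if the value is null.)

30

emp_id = 12: office=BER, salary=34280, level=1.
office='BER' → inner[level < 2] → 30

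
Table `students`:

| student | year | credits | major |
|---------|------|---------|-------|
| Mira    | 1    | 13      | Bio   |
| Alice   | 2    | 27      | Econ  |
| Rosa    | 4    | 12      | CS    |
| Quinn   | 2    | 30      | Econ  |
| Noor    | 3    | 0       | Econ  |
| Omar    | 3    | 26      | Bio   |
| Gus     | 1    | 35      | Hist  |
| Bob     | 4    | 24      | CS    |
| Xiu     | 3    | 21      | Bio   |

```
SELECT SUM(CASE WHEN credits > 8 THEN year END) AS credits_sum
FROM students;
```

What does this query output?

20

student=Mira: ✓ → 1
student=Alice: ✓ → 2
student=Rosa: ✓ → 4
student=Quinn: ✓ → 2
student=Noor: ✗
student=Omar: ✓ → 3
student=Gus: ✓ → 1
student=Bob: ✓ → 4
student=Xiu: ✓ → 3
credits_sum = 1 + 2 + 4 + 2 + 3 + 1 + 4 + 3 = 20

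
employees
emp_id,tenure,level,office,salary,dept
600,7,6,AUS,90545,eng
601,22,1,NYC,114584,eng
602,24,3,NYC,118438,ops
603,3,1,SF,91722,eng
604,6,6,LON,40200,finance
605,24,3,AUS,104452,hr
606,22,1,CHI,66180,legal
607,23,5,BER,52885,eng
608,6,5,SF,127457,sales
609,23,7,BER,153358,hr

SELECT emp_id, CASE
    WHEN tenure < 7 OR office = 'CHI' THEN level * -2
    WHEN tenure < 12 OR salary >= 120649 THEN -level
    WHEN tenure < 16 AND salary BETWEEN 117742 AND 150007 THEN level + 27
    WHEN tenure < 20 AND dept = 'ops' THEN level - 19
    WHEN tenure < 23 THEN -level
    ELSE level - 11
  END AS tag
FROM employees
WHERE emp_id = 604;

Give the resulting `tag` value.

emp_id = 604: tenure=6, level=6, office=LON, salary=40200, dept=finance.
tenure < 7 OR office = 'CHI' → true → -12

-12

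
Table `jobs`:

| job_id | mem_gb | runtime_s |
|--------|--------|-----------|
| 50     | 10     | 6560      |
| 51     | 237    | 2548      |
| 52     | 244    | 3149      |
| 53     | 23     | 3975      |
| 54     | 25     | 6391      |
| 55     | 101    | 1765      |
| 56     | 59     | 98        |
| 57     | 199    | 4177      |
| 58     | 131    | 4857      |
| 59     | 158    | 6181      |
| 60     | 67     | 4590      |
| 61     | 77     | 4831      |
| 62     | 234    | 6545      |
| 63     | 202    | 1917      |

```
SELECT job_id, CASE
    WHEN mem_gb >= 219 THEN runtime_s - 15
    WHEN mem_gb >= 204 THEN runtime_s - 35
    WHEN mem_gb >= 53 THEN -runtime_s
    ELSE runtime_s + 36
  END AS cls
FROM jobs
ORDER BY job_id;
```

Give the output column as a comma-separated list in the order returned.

6596, 2533, 3134, 4011, 6427, -1765, -98, -4177, -4857, -6181, -4590, -4831, 6530, -1917

job_id=50: ELSE → 6596
job_id=51: mem_gb >= 219 → 2533
job_id=52: mem_gb >= 219 → 3134
job_id=53: ELSE → 4011
job_id=54: ELSE → 6427
job_id=55: mem_gb >= 53 → -1765
job_id=56: mem_gb >= 53 → -98
job_id=57: mem_gb >= 53 → -4177
job_id=58: mem_gb >= 53 → -4857
job_id=59: mem_gb >= 53 → -6181
job_id=60: mem_gb >= 53 → -4590
job_id=61: mem_gb >= 53 → -4831
job_id=62: mem_gb >= 219 → 6530
job_id=63: mem_gb >= 53 → -1917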